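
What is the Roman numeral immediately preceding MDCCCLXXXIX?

MDCCCLXXXIX = 1889; previous is 1888

MDCCCLXXXVIII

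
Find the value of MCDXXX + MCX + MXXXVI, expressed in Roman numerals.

MCDXXX = 1430, MCX = 1110, MXXXVI = 1036
1430 + 1110 = 2540
2540 + 1036 = 3576

MMMDLXXVI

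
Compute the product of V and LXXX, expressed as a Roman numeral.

V = 5
LXXX = 80
5 × 80 = 400

CD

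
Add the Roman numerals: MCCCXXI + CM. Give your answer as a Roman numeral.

MCCCXXI = 1321
CM = 900
1321 + 900 = 2221

MMCCXXI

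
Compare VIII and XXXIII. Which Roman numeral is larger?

VIII = 8
XXXIII = 33
33 is larger

XXXIII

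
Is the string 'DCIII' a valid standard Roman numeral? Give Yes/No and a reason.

'DCIII': Check the rules: uses only the symbols I, V, X, L, C, D, M; no symbol is repeated more than three times in a row; V, L and D each appear at most once; no smaller symbol precedes a larger one (values never increase from left to right). Value: D (500) + C (100) + I (1) + I (1) + I (1) = 603. So it is a valid standard Roman numeral.

Yes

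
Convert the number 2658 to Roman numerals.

Convert 2658 to Roman numerals:
  2658 contains 2×1000 (MM)
  658 contains 1×500 (D)
  158 contains 1×100 (C)
  58 contains 1×50 (L)
  8 contains 1×5 (V)
  3 contains 3×1 (III)

MMDCLVIII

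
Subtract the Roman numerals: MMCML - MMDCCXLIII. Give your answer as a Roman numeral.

MMCML = 2950
MMDCCXLIII = 2743
2950 - 2743 = 207

CCVII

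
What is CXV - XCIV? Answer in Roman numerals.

CXV = 115
XCIV = 94
115 - 94 = 21

XXI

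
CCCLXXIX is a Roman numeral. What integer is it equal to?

CCCLXXIX: C=100, C=100, C=100, L=50, X=10, X=10, IX=9
100 + 100 + 100 + 50 + 10 + 10 + 9 = 379

379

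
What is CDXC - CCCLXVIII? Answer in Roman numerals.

CDXC = 490
CCCLXVIII = 368
490 - 368 = 122

CXXII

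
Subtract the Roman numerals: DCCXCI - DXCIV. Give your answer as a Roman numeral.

DCCXCI = 791
DXCIV = 594
791 - 594 = 197

CXCVII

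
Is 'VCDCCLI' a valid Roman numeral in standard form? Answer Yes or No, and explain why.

'VCDCCLI': Invalid subtractive combination: VC

No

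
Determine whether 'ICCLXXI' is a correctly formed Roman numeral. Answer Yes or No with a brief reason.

'ICCLXXI': Invalid subtractive combination: IC

No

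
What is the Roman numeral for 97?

Convert 97 to Roman numerals:
  97 contains 1×90 (XC)
  7 contains 1×5 (V)
  2 contains 2×1 (II)

XCVII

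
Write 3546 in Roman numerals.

Convert 3546 to Roman numerals:
  3546 contains 3×1000 (MMM)
  546 contains 1×500 (D)
  46 contains 1×40 (XL)
  6 contains 1×5 (V)
  1 contains 1×1 (I)

MMMDXLVI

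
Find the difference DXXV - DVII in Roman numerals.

DXXV = 525
DVII = 507
525 - 507 = 18

XVIII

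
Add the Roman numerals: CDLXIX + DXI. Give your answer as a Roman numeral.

CDLXIX = 469
DXI = 511
469 + 511 = 980

CMLXXX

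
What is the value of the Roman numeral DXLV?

DXLV: D=500, XL=40, V=5
500 + 40 + 5 = 545

545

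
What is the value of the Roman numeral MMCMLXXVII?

MMCMLXXVII: M=1000, M=1000, CM=900, L=50, X=10, X=10, V=5, I=1, I=1
1000 + 1000 + 900 + 50 + 10 + 10 + 5 + 1 + 1 = 2977

2977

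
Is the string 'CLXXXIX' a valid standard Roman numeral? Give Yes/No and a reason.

'CLXXXIX': Check the rules: uses only the symbols I, V, X, L, C, D, M; no symbol is repeated more than three times in a row; V, L and D each appear at most once; the only place a smaller symbol precedes a larger one is the allowed subtractive pair IX, the symbol right after such a pair (if any) is smaller than the pair's first symbol, and otherwise the values never increase from left to right. Value: C (100) + L (50) + X (10) + X (10) + X (10) + IX (9) = 189. So it is a valid standard Roman numeral.

Yes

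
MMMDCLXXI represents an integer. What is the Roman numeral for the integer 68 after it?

MMMDCLXXI = 3671
3671 + 68 = 3739

MMMDCCXXXIX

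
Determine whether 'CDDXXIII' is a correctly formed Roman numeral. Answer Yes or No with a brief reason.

'CDDXXIII': D should not appear more than once

No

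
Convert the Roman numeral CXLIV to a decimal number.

CXLIV: C=100, XL=40, IV=4
100 + 40 + 4 = 144

144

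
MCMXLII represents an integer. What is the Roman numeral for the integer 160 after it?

MCMXLII = 1942
1942 + 160 = 2102

MMCII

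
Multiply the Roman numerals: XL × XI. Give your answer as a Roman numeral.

XL = 40
XI = 11
40 × 11 = 440

CDXL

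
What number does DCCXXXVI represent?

DCCXXXVI: D=500, C=100, C=100, X=10, X=10, X=10, V=5, I=1
500 + 100 + 100 + 10 + 10 + 10 + 5 + 1 = 736

736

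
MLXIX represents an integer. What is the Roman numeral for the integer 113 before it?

MLXIX = 1069
1069 - 113 = 956

CMLVI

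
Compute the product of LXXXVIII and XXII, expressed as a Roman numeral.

LXXXVIII = 88
XXII = 22
88 × 22 = 1936

MCMXXXVI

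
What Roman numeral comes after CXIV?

CXIV = 114; next is 115

CXV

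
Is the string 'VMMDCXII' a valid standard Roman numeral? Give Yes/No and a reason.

'VMMDCXII': Invalid subtractive combination: VM

No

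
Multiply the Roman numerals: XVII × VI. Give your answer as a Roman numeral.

XVII = 17
VI = 6
17 × 6 = 102

CII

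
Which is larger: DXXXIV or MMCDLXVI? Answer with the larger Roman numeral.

DXXXIV = 534
MMCDLXVI = 2466
2466 is larger

MMCDLXVI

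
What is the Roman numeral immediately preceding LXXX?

LXXX = 80; previous is 79

LXXIX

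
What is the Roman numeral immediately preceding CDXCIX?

CDXCIX = 499; previous is 498

CDXCVIII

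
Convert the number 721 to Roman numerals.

Convert 721 to Roman numerals:
  721 contains 1×500 (D)
  221 contains 2×100 (CC)
  21 contains 2×10 (XX)
  1 contains 1×1 (I)

DCCXXI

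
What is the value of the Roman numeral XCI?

XCI: XC=90, I=1
90 + 1 = 91

91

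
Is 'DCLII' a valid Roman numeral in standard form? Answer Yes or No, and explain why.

'DCLII': Check the rules: uses only the symbols I, V, X, L, C, D, M; no symbol is repeated more than three times in a row; V, L and D each appear at most once; no smaller symbol precedes a larger one (values never increase from left to right). Value: D (500) + C (100) + L (50) + I (1) + I (1) = 652. So it is a valid standard Roman numeral.

Yes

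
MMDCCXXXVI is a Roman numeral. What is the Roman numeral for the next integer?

MMDCCXXXVI = 2736; next is 2737

MMDCCXXXVII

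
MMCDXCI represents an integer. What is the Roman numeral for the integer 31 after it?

MMCDXCI = 2491
2491 + 31 = 2522

MMDXXII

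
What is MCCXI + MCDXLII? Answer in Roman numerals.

MCCXI = 1211
MCDXLII = 1442
1211 + 1442 = 2653

MMDCLIII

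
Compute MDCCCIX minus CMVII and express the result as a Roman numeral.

MDCCCIX = 1809
CMVII = 907
1809 - 907 = 902

CMII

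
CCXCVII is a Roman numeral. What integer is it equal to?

CCXCVII: C=100, C=100, XC=90, V=5, I=1, I=1
100 + 100 + 90 + 5 + 1 + 1 = 297

297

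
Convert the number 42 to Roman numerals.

Convert 42 to Roman numerals:
  42 contains 1×40 (XL)
  2 contains 2×1 (II)

XLII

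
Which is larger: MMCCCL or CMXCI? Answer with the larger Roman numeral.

MMCCCL = 2350
CMXCI = 991
2350 is larger

MMCCCL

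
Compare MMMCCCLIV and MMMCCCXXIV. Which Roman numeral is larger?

MMMCCCLIV = 3354
MMMCCCXXIV = 3324
3354 is larger

MMMCCCLIV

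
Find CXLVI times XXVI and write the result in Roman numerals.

CXLVI = 146
XXVI = 26
146 × 26 = 3796

MMMDCCXCVI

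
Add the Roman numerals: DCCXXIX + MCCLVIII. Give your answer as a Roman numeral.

DCCXXIX = 729
MCCLVIII = 1258
729 + 1258 = 1987

MCMLXXXVII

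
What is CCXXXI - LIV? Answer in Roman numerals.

CCXXXI = 231
LIV = 54
231 - 54 = 177

CLXXVII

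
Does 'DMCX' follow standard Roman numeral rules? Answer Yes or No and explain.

'DMCX': Invalid subtractive combination: DM

No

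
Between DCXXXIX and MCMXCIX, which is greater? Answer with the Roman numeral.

DCXXXIX = 639
MCMXCIX = 1999
1999 is larger

MCMXCIX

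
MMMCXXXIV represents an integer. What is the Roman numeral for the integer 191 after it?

MMMCXXXIV = 3134
3134 + 191 = 3325

MMMCCCXXV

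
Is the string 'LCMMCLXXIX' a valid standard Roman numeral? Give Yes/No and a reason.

'LCMMCLXXIX': L should not appear more than once

No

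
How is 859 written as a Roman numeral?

Convert 859 to Roman numerals:
  859 contains 1×500 (D)
  359 contains 3×100 (CCC)
  59 contains 1×50 (L)
  9 contains 1×9 (IX)

DCCCLIX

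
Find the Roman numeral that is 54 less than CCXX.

CCXX = 220
220 - 54 = 166

CLXVI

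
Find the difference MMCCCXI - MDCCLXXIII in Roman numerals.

MMCCCXI = 2311
MDCCLXXIII = 1773
2311 - 1773 = 538

DXXXVIII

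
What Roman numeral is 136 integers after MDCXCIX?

MDCXCIX = 1699
1699 + 136 = 1835

MDCCCXXXV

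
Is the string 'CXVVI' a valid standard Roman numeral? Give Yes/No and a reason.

'CXVVI': V should not appear more than once

No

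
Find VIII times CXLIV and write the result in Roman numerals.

VIII = 8
CXLIV = 144
8 × 144 = 1152

MCLII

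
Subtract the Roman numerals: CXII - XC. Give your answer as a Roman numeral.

CXII = 112
XC = 90
112 - 90 = 22

XXII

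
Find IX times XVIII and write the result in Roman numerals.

IX = 9
XVIII = 18
9 × 18 = 162

CLXII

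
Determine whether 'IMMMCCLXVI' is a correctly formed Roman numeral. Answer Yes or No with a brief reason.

'IMMMCCLXVI': Invalid subtractive combination: IM

No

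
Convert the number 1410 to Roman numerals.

Convert 1410 to Roman numerals:
  1410 contains 1×1000 (M)
  410 contains 1×400 (CD)
  10 contains 1×10 (X)

MCDX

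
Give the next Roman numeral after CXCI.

CXCI = 191; next is 192

CXCII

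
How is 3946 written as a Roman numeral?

Convert 3946 to Roman numerals:
  3946 contains 3×1000 (MMM)
  946 contains 1×900 (CM)
  46 contains 1×40 (XL)
  6 contains 1×5 (V)
  1 contains 1×1 (I)

MMMCMXLVI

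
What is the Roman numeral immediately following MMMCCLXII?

MMMCCLXII = 3262, so the next integer is 3262 + 1 = 3263

MMMCCLXIII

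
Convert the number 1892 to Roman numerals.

Convert 1892 to Roman numerals:
  1892 contains 1×1000 (M)
  892 contains 1×500 (D)
  392 contains 3×100 (CCC)
  92 contains 1×90 (XC)
  2 contains 2×1 (II)

MDCCCXCII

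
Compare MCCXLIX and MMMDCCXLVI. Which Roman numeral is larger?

MCCXLIX = 1249
MMMDCCXLVI = 3746
3746 is larger

MMMDCCXLVI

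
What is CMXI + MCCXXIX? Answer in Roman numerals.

CMXI = 911
MCCXXIX = 1229
911 + 1229 = 2140

MMCXL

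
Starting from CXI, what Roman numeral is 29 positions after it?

CXI = 111
111 + 29 = 140

CXL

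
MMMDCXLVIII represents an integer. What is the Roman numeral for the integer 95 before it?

MMMDCXLVIII = 3648
3648 - 95 = 3553

MMMDLIII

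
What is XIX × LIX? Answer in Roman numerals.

XIX = 19
LIX = 59
19 × 59 = 1121

MCXXI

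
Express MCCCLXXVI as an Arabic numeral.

MCCCLXXVI: M=1000, C=100, C=100, C=100, L=50, X=10, X=10, V=5, I=1
1000 + 100 + 100 + 100 + 50 + 10 + 10 + 5 + 1 = 1376

1376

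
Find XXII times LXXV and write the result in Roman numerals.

XXII = 22
LXXV = 75
22 × 75 = 1650

MDCL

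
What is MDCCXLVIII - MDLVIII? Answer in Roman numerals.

MDCCXLVIII = 1748
MDLVIII = 1558
1748 - 1558 = 190

CXC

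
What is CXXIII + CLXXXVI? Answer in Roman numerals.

CXXIII = 123
CLXXXVI = 186
123 + 186 = 309

CCCIX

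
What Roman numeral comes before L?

L = 50, so the previous integer is 50 - 1 = 49

XLIX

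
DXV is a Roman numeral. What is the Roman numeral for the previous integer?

DXV = 515, so the previous integer is 515 - 1 = 514

DXIV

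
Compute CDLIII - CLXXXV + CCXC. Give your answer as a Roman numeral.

CDLIII = 453, CLXXXV = 185, CCXC = 290
453 - 185 = 268
268 + 290 = 558

DLVIII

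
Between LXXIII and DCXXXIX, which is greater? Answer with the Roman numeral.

LXXIII = 73
DCXXXIX = 639
639 is larger

DCXXXIX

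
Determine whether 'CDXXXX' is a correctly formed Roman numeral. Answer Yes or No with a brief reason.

'CDXXXX': More than 3 consecutive X's

No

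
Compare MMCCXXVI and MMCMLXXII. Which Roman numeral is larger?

MMCCXXVI = 2226
MMCMLXXII = 2972
2972 is larger

MMCMLXXII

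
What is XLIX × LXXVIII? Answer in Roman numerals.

XLIX = 49
LXXVIII = 78
49 × 78 = 3822

MMMDCCCXXII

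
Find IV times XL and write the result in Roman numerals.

IV = 4
XL = 40
4 × 40 = 160

CLX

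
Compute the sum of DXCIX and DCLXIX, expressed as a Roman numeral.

DXCIX = 599
DCLXIX = 669
599 + 669 = 1268

MCCLXVIII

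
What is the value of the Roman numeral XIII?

XIII: X=10, I=1, I=1, I=1
10 + 1 + 1 + 1 = 13

13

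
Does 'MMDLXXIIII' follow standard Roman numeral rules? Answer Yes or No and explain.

'MMDLXXIIII': More than 3 consecutive I's

No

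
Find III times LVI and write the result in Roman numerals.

III = 3
LVI = 56
3 × 56 = 168

CLXVIII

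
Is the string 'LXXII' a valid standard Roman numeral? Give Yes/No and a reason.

'LXXII': Check the rules: uses only the symbols I, V, X, L, C, D, M; no symbol is repeated more than three times in a row; V, L and D each appear at most once; no smaller symbol precedes a larger one (values never increase from left to right). Value: L (50) + X (10) + X (10) + I (1) + I (1) = 72. So it is a valid standard Roman numeral.

Yes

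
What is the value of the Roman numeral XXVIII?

XXVIII: X=10, X=10, V=5, I=1, I=1, I=1
10 + 10 + 5 + 1 + 1 + 1 = 28

28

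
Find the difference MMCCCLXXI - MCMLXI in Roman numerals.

MMCCCLXXI = 2371
MCMLXI = 1961
2371 - 1961 = 410

CDX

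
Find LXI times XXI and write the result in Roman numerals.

LXI = 61
XXI = 21
61 × 21 = 1281

MCCLXXXI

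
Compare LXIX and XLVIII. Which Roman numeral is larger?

LXIX = 69
XLVIII = 48
69 is larger

LXIX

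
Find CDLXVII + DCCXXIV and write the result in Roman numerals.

CDLXVII = 467
DCCXXIV = 724
467 + 724 = 1191

MCXCI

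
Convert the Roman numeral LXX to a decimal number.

LXX: L=50, X=10, X=10
50 + 10 + 10 = 70

70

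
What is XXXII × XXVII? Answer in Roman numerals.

XXXII = 32
XXVII = 27
32 × 27 = 864

DCCCLXIV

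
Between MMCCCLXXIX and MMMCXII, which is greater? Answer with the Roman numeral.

MMCCCLXXIX = 2379
MMMCXII = 3112
3112 is larger

MMMCXII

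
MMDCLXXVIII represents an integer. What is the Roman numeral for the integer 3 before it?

MMDCLXXVIII = 2678
2678 - 3 = 2675

MMDCLXXV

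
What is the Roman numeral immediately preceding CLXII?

CLXII = 162, so the previous integer is 162 - 1 = 161

CLXI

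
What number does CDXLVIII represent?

CDXLVIII: CD=400, XL=40, V=5, I=1, I=1, I=1
400 + 40 + 5 + 1 + 1 + 1 = 448

448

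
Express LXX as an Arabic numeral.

LXX: L=50, X=10, X=10
50 + 10 + 10 = 70

70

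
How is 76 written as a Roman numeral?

Convert 76 to Roman numerals:
  76 contains 1×50 (L)
  26 contains 2×10 (XX)
  6 contains 1×5 (V)
  1 contains 1×1 (I)

LXXVI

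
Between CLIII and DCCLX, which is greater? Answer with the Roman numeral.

CLIII = 153
DCCLX = 760
760 is larger

DCCLX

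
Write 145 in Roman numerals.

Convert 145 to Roman numerals:
  145 contains 1×100 (C)
  45 contains 1×40 (XL)
  5 contains 1×5 (V)

CXLV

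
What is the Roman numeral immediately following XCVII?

XCVII = 97, so the next integer is 97 + 1 = 98

XCVIII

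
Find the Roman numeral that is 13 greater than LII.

LII = 52
52 + 13 = 65

LXV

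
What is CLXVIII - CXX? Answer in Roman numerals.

CLXVIII = 168
CXX = 120
168 - 120 = 48

XLVIII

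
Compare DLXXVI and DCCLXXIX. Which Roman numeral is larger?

DLXXVI = 576
DCCLXXIX = 779
779 is larger

DCCLXXIX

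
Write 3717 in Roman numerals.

Convert 3717 to Roman numerals:
  3717 contains 3×1000 (MMM)
  717 contains 1×500 (D)
  217 contains 2×100 (CC)
  17 contains 1×10 (X)
  7 contains 1×5 (V)
  2 contains 2×1 (II)

MMMDCCXVII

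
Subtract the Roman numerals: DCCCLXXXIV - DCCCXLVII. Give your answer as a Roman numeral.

DCCCLXXXIV = 884
DCCCXLVII = 847
884 - 847 = 37

XXXVII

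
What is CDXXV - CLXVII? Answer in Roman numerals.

CDXXV = 425
CLXVII = 167
425 - 167 = 258

CCLVIII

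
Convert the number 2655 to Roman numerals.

Convert 2655 to Roman numerals:
  2655 contains 2×1000 (MM)
  655 contains 1×500 (D)
  155 contains 1×100 (C)
  55 contains 1×50 (L)
  5 contains 1×5 (V)

MMDCLV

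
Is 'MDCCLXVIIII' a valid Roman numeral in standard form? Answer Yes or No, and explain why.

'MDCCLXVIIII': More than 3 consecutive I's

No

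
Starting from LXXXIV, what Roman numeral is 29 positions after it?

LXXXIV = 84
84 + 29 = 113

CXIII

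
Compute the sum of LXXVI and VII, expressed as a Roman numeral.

LXXVI = 76
VII = 7
76 + 7 = 83

LXXXIII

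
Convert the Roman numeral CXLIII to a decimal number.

CXLIII: C=100, XL=40, I=1, I=1, I=1
100 + 40 + 1 + 1 + 1 = 143

143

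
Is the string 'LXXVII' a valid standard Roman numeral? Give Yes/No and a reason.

'LXXVII': Check the rules: uses only the symbols I, V, X, L, C, D, M; no symbol is repeated more than three times in a row; V, L and D each appear at most once; no smaller symbol precedes a larger one (values never increase from left to right). Value: L (50) + X (10) + X (10) + V (5) + I (1) + I (1) = 77. So it is a valid standard Roman numeral.

Yes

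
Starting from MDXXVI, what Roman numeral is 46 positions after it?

MDXXVI = 1526
1526 + 46 = 1572

MDLXXII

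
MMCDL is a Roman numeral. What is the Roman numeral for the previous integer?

MMCDL = 2450, so the previous integer is 2450 - 1 = 2449

MMCDXLIX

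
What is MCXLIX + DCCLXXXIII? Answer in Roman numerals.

MCXLIX = 1149
DCCLXXXIII = 783
1149 + 783 = 1932

MCMXXXII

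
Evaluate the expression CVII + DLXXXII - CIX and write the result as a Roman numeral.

CVII = 107, DLXXXII = 582, CIX = 109
107 + 582 = 689
689 - 109 = 580

DLXXX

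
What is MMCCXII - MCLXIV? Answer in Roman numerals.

MMCCXII = 2212
MCLXIV = 1164
2212 - 1164 = 1048

MXLVIII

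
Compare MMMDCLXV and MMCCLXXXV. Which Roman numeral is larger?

MMMDCLXV = 3665
MMCCLXXXV = 2285
3665 is larger

MMMDCLXV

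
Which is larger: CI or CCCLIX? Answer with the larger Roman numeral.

CI = 101
CCCLIX = 359
359 is larger

CCCLIX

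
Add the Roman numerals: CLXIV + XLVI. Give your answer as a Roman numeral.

CLXIV = 164
XLVI = 46
164 + 46 = 210

CCX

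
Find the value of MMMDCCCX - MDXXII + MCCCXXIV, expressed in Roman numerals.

MMMDCCCX = 3810, MDXXII = 1522, MCCCXXIV = 1324
3810 - 1522 = 2288
2288 + 1324 = 3612

MMMDCXII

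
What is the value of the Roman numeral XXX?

XXX: X=10, X=10, X=10
10 + 10 + 10 = 30

30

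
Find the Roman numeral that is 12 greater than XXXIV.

XXXIV = 34
34 + 12 = 46

XLVI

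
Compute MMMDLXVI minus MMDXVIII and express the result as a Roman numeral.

MMMDLXVI = 3566
MMDXVIII = 2518
3566 - 2518 = 1048

MXLVIII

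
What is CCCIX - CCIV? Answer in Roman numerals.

CCCIX = 309
CCIV = 204
309 - 204 = 105

CV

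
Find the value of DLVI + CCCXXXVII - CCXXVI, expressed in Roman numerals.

DLVI = 556, CCCXXXVII = 337, CCXXVI = 226
556 + 337 = 893
893 - 226 = 667

DCLXVII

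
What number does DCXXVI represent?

DCXXVI: D=500, C=100, X=10, X=10, V=5, I=1
500 + 100 + 10 + 10 + 5 + 1 = 626

626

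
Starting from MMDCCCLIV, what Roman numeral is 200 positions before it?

MMDCCCLIV = 2854
2854 - 200 = 2654

MMDCLIV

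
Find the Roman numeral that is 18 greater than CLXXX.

CLXXX = 180
180 + 18 = 198

CXCVIII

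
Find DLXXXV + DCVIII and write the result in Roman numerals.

DLXXXV = 585
DCVIII = 608
585 + 608 = 1193

MCXCIII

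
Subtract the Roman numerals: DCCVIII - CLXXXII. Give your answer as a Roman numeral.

DCCVIII = 708
CLXXXII = 182
708 - 182 = 526

DXXVI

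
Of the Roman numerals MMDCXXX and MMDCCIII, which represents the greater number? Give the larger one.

MMDCXXX = 2630
MMDCCIII = 2703
2703 is larger

MMDCCIII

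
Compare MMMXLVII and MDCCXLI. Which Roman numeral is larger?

MMMXLVII = 3047
MDCCXLI = 1741
3047 is larger

MMMXLVII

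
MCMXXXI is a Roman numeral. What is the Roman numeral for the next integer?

MCMXXXI = 1931, so the next integer is 1931 + 1 = 1932

MCMXXXII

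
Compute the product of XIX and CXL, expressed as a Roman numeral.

XIX = 19
CXL = 140
19 × 140 = 2660

MMDCLX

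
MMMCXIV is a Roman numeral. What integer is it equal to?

MMMCXIV: M=1000, M=1000, M=1000, C=100, X=10, IV=4
1000 + 1000 + 1000 + 100 + 10 + 4 = 3114

3114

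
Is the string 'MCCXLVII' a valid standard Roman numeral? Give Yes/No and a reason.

'MCCXLVII': Check the rules: uses only the symbols I, V, X, L, C, D, M; no symbol is repeated more than three times in a row; V, L and D each appear at most once; the only place a smaller symbol precedes a larger one is the allowed subtractive pair XL, the symbol right after such a pair (if any) is smaller than the pair's first symbol, and otherwise the values never increase from left to right. Value: M (1000) + C (100) + C (100) + XL (40) + V (5) + I (1) + I (1) = 1247. So it is a valid standard Roman numeral.

Yes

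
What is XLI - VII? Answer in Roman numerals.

XLI = 41
VII = 7
41 - 7 = 34

XXXIV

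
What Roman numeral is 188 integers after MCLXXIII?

MCLXXIII = 1173
1173 + 188 = 1361

MCCCLXI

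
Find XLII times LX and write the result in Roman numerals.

XLII = 42
LX = 60
42 × 60 = 2520

MMDXX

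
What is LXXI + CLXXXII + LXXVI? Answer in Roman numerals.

LXXI = 71, CLXXXII = 182, LXXVI = 76
71 + 182 = 253
253 + 76 = 329

CCCXXIX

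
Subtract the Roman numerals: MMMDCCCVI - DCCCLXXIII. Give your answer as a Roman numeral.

MMMDCCCVI = 3806
DCCCLXXIII = 873
3806 - 873 = 2933

MMCMXXXIII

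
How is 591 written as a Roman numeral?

Convert 591 to Roman numerals:
  591 contains 1×500 (D)
  91 contains 1×90 (XC)
  1 contains 1×1 (I)

DXCI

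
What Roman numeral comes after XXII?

XXII = 22, so the next integer is 22 + 1 = 23

XXIII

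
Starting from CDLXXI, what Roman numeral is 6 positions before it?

CDLXXI = 471
471 - 6 = 465

CDLXV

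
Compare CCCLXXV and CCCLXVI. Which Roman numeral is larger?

CCCLXXV = 375
CCCLXVI = 366
375 is larger

CCCLXXV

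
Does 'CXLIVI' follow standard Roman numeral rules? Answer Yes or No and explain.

'CXLIVI': I cannot come right after the subtractive pair IV: once I is subtracted in IV, the next symbol must be smaller than I

No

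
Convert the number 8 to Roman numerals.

Convert 8 to Roman numerals:
  8 contains 1×5 (V)
  3 contains 3×1 (III)

VIII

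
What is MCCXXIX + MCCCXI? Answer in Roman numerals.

MCCXXIX = 1229
MCCCXI = 1311
1229 + 1311 = 2540

MMDXL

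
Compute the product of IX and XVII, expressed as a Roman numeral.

IX = 9
XVII = 17
9 × 17 = 153

CLIII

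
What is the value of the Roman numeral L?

L: L=50

50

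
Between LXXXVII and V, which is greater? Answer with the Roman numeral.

LXXXVII = 87
V = 5
87 is larger

LXXXVII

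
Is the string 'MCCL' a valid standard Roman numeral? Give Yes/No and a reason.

'MCCL': Check the rules: uses only the symbols I, V, X, L, C, D, M; no symbol is repeated more than three times in a row; V, L and D each appear at most once; no smaller symbol precedes a larger one (values never increase from left to right). Value: M (1000) + C (100) + C (100) + L (50) = 1250. So it is a valid standard Roman numeral.

Yes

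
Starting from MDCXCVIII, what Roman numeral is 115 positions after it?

MDCXCVIII = 1698
1698 + 115 = 1813

MDCCCXIII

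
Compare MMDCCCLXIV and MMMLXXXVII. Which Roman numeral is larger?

MMDCCCLXIV = 2864
MMMLXXXVII = 3087
3087 is larger

MMMLXXXVII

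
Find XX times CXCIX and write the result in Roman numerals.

XX = 20
CXCIX = 199
20 × 199 = 3980

MMMCMLXXX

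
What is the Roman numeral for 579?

Convert 579 to Roman numerals:
  579 contains 1×500 (D)
  79 contains 1×50 (L)
  29 contains 2×10 (XX)
  9 contains 1×9 (IX)

DLXXIX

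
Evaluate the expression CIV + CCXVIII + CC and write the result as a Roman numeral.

CIV = 104, CCXVIII = 218, CC = 200
104 + 218 = 322
322 + 200 = 522

DXXII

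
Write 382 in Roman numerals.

Convert 382 to Roman numerals:
  382 contains 3×100 (CCC)
  82 contains 1×50 (L)
  32 contains 3×10 (XXX)
  2 contains 2×1 (II)

CCCLXXXII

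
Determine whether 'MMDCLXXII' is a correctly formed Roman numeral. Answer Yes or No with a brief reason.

'MMDCLXXII': Check the rules: uses only the symbols I, V, X, L, C, D, M; no symbol is repeated more than three times in a row; V, L and D each appear at most once; no smaller symbol precedes a larger one (values never increase from left to right). Value: M (1000) + M (1000) + D (500) + C (100) + L (50) + X (10) + X (10) + I (1) + I (1) = 2672. So it is a valid standard Roman numeral.

Yes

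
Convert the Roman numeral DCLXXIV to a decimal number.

DCLXXIV: D=500, C=100, L=50, X=10, X=10, IV=4
500 + 100 + 50 + 10 + 10 + 4 = 674

674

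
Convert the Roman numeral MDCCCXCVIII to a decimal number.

MDCCCXCVIII: M=1000, D=500, C=100, C=100, C=100, XC=90, V=5, I=1, I=1, I=1
1000 + 500 + 100 + 100 + 100 + 90 + 5 + 1 + 1 + 1 = 1898

1898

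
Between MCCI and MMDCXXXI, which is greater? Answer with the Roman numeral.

MCCI = 1201
MMDCXXXI = 2631
2631 is larger

MMDCXXXI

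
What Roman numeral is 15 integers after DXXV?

DXXV = 525
525 + 15 = 540

DXL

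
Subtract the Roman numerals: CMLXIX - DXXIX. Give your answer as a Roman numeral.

CMLXIX = 969
DXXIX = 529
969 - 529 = 440

CDXL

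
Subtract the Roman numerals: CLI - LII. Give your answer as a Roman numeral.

CLI = 151
LII = 52
151 - 52 = 99

XCIX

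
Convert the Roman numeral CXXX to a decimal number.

CXXX: C=100, X=10, X=10, X=10
100 + 10 + 10 + 10 = 130

130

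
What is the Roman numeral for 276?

Convert 276 to Roman numerals:
  276 contains 2×100 (CC)
  76 contains 1×50 (L)
  26 contains 2×10 (XX)
  6 contains 1×5 (V)
  1 contains 1×1 (I)

CCLXXVI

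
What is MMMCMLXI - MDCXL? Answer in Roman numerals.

MMMCMLXI = 3961
MDCXL = 1640
3961 - 1640 = 2321

MMCCCXXI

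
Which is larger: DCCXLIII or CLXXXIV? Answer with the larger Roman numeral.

DCCXLIII = 743
CLXXXIV = 184
743 is larger

DCCXLIII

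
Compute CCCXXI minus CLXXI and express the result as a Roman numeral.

CCCXXI = 321
CLXXI = 171
321 - 171 = 150

CL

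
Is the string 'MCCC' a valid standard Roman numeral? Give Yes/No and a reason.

'MCCC': Check the rules: uses only the symbols I, V, X, L, C, D, M; no symbol is repeated more than three times in a row; V, L and D each appear at most once; no smaller symbol precedes a larger one (values never increase from left to right). Value: M (1000) + C (100) + C (100) + C (100) = 1300. So it is a valid standard Roman numeral.

Yes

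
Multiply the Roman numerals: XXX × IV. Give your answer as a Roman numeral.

XXX = 30
IV = 4
30 × 4 = 120

CXX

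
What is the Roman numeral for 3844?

Convert 3844 to Roman numerals:
  3844 contains 3×1000 (MMM)
  844 contains 1×500 (D)
  344 contains 3×100 (CCC)
  44 contains 1×40 (XL)
  4 contains 1×4 (IV)

MMMDCCCXLIV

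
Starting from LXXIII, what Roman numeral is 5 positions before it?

LXXIII = 73
73 - 5 = 68

LXVIII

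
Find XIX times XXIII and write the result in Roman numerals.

XIX = 19
XXIII = 23
19 × 23 = 437

CDXXXVII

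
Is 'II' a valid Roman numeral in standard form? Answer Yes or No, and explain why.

'II': Check the rules: uses only the symbols I, V, X, L, C, D, M; no symbol is repeated more than three times in a row; V, L and D each appear at most once; no smaller symbol precedes a larger one (values never increase from left to right). Value: I (1) + I (1) = 2. So it is a valid standard Roman numeral.

Yes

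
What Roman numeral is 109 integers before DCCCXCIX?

DCCCXCIX = 899
899 - 109 = 790

DCCXC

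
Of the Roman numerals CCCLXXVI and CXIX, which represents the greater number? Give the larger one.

CCCLXXVI = 376
CXIX = 119
376 is larger

CCCLXXVI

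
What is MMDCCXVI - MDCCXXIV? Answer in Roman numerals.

MMDCCXVI = 2716
MDCCXXIV = 1724
2716 - 1724 = 992

CMXCII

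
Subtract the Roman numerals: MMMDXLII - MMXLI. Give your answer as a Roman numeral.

MMMDXLII = 3542
MMXLI = 2041
3542 - 2041 = 1501

MDI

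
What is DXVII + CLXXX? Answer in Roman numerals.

DXVII = 517
CLXXX = 180
517 + 180 = 697

DCXCVII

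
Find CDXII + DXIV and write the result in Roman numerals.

CDXII = 412
DXIV = 514
412 + 514 = 926

CMXXVI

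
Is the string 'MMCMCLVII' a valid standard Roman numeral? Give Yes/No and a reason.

'MMCMCLVII': C cannot come right after the subtractive pair CM: once C is subtracted in CM, the next symbol must be smaller than C

No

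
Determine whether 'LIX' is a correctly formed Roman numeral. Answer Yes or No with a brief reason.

'LIX': Check the rules: uses only the symbols I, V, X, L, C, D, M; no symbol is repeated more than three times in a row; V, L and D each appear at most once; the only place a smaller symbol precedes a larger one is the allowed subtractive pair IX, the symbol right after such a pair (if any) is smaller than the pair's first symbol, and otherwise the values never increase from left to right. Value: L (50) + IX (9) = 59. So it is a valid standard Roman numeral.

Yes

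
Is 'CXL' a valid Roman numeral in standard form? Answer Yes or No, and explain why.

'CXL': Check the rules: uses only the symbols I, V, X, L, C, D, M; no symbol is repeated more than three times in a row; V, L and D each appear at most once; the only place a smaller symbol precedes a larger one is the allowed subtractive pair XL, the symbol right after such a pair (if any) is smaller than the pair's first symbol, and otherwise the values never increase from left to right. Value: C (100) + XL (40) = 140. So it is a valid standard Roman numeral.

Yes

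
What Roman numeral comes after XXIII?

XXIII = 23, so the next integer is 23 + 1 = 24

XXIV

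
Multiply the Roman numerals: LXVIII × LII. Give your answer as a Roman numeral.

LXVIII = 68
LII = 52
68 × 52 = 3536

MMMDXXXVI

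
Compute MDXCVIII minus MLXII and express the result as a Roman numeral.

MDXCVIII = 1598
MLXII = 1062
1598 - 1062 = 536

DXXXVI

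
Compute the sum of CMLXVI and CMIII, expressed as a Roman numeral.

CMLXVI = 966
CMIII = 903
966 + 903 = 1869

MDCCCLXIX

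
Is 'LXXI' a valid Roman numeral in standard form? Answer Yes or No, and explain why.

'LXXI': Check the rules: uses only the symbols I, V, X, L, C, D, M; no symbol is repeated more than three times in a row; V, L and D each appear at most once; no smaller symbol precedes a larger one (values never increase from left to right). Value: L (50) + X (10) + X (10) + I (1) = 71. So it is a valid standard Roman numeral.

Yes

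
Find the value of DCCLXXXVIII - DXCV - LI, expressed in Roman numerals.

DCCLXXXVIII = 788, DXCV = 595, LI = 51
788 - 595 = 193
193 - 51 = 142

CXLII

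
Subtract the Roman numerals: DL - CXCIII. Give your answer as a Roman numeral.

DL = 550
CXCIII = 193
550 - 193 = 357

CCCLVII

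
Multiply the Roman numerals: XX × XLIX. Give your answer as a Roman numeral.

XX = 20
XLIX = 49
20 × 49 = 980

CMLXXX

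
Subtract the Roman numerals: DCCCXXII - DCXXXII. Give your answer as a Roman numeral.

DCCCXXII = 822
DCXXXII = 632
822 - 632 = 190

CXC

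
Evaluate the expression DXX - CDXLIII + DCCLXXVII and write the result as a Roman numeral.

DXX = 520, CDXLIII = 443, DCCLXXVII = 777
520 - 443 = 77
77 + 777 = 854

DCCCLIV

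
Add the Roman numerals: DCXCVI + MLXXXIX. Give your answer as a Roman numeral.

DCXCVI = 696
MLXXXIX = 1089
696 + 1089 = 1785

MDCCLXXXV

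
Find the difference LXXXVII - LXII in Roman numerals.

LXXXVII = 87
LXII = 62
87 - 62 = 25

XXV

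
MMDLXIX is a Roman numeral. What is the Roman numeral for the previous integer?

MMDLXIX = 2569, so the previous integer is 2569 - 1 = 2568

MMDLXVIII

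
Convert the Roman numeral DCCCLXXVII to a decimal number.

DCCCLXXVII: D=500, C=100, C=100, C=100, L=50, X=10, X=10, V=5, I=1, I=1
500 + 100 + 100 + 100 + 50 + 10 + 10 + 5 + 1 + 1 = 877

877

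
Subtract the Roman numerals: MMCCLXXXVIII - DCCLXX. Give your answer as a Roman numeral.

MMCCLXXXVIII = 2288
DCCLXX = 770
2288 - 770 = 1518

MDXVIII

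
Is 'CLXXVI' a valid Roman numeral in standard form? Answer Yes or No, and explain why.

'CLXXVI': Check the rules: uses only the symbols I, V, X, L, C, D, M; no symbol is repeated more than three times in a row; V, L and D each appear at most once; no smaller symbol precedes a larger one (values never increase from left to right). Value: C (100) + L (50) + X (10) + X (10) + V (5) + I (1) = 176. So it is a valid standard Roman numeral.

Yes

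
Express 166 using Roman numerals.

Convert 166 to Roman numerals:
  166 contains 1×100 (C)
  66 contains 1×50 (L)
  16 contains 1×10 (X)
  6 contains 1×5 (V)
  1 contains 1×1 (I)

CLXVI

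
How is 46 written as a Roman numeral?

Convert 46 to Roman numerals:
  46 contains 1×40 (XL)
  6 contains 1×5 (V)
  1 contains 1×1 (I)

XLVI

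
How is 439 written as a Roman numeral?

Convert 439 to Roman numerals:
  439 contains 1×400 (CD)
  39 contains 3×10 (XXX)
  9 contains 1×9 (IX)

CDXXXIX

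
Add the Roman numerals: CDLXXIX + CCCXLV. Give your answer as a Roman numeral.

CDLXXIX = 479
CCCXLV = 345
479 + 345 = 824

DCCCXXIV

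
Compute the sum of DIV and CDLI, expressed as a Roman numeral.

DIV = 504
CDLI = 451
504 + 451 = 955

CMLV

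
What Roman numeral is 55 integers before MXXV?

MXXV = 1025
1025 - 55 = 970

CMLXX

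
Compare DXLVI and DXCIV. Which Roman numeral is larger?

DXLVI = 546
DXCIV = 594
594 is larger

DXCIV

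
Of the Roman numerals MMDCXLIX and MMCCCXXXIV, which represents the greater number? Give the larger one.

MMDCXLIX = 2649
MMCCCXXXIV = 2334
2649 is larger

MMDCXLIX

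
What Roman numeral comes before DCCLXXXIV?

DCCLXXXIV = 784; previous is 783

DCCLXXXIII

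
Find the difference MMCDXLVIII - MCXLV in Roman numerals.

MMCDXLVIII = 2448
MCXLV = 1145
2448 - 1145 = 1303

MCCCIII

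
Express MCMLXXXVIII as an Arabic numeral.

MCMLXXXVIII: M=1000, CM=900, L=50, X=10, X=10, X=10, V=5, I=1, I=1, I=1
1000 + 900 + 50 + 10 + 10 + 10 + 5 + 1 + 1 + 1 = 1988

1988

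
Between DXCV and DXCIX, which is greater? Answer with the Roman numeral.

DXCV = 595
DXCIX = 599
599 is larger

DXCIX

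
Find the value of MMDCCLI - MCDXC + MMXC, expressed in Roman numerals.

MMDCCLI = 2751, MCDXC = 1490, MMXC = 2090
2751 - 1490 = 1261
1261 + 2090 = 3351

MMMCCCLI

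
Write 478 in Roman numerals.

Convert 478 to Roman numerals:
  478 contains 1×400 (CD)
  78 contains 1×50 (L)
  28 contains 2×10 (XX)
  8 contains 1×5 (V)
  3 contains 3×1 (III)

CDLXXVIII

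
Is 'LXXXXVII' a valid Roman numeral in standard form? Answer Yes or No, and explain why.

'LXXXXVII': More than 3 consecutive X's

No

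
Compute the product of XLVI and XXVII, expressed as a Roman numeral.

XLVI = 46
XXVII = 27
46 × 27 = 1242

MCCXLII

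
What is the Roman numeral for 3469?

Convert 3469 to Roman numerals:
  3469 contains 3×1000 (MMM)
  469 contains 1×400 (CD)
  69 contains 1×50 (L)
  19 contains 1×10 (X)
  9 contains 1×9 (IX)

MMMCDLXIX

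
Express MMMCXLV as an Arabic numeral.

MMMCXLV: M=1000, M=1000, M=1000, C=100, XL=40, V=5
1000 + 1000 + 1000 + 100 + 40 + 5 = 3145

3145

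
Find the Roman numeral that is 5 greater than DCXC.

DCXC = 690
690 + 5 = 695

DCXCV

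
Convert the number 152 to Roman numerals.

Convert 152 to Roman numerals:
  152 contains 1×100 (C)
  52 contains 1×50 (L)
  2 contains 2×1 (II)

CLII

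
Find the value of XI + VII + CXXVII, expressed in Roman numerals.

XI = 11, VII = 7, CXXVII = 127
11 + 7 = 18
18 + 127 = 145

CXLV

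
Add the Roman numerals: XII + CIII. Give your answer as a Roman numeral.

XII = 12
CIII = 103
12 + 103 = 115

CXV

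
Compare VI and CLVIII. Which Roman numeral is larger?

VI = 6
CLVIII = 158
158 is larger

CLVIII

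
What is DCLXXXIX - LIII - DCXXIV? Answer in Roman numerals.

DCLXXXIX = 689, LIII = 53, DCXXIV = 624
689 - 53 = 636
636 - 624 = 12

XII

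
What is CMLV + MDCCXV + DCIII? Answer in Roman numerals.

CMLV = 955, MDCCXV = 1715, DCIII = 603
955 + 1715 = 2670
2670 + 603 = 3273

MMMCCLXXIII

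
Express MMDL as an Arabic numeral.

MMDL: M=1000, M=1000, D=500, L=50
1000 + 1000 + 500 + 50 = 2550

2550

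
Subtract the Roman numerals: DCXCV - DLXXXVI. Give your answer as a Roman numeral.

DCXCV = 695
DLXXXVI = 586
695 - 586 = 109

CIX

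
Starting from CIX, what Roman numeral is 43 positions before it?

CIX = 109
109 - 43 = 66

LXVI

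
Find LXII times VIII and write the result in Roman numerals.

LXII = 62
VIII = 8
62 × 8 = 496

CDXCVI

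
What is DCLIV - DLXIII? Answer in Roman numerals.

DCLIV = 654
DLXIII = 563
654 - 563 = 91

XCI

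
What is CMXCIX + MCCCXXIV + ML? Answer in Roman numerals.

CMXCIX = 999, MCCCXXIV = 1324, ML = 1050
999 + 1324 = 2323
2323 + 1050 = 3373

MMMCCCLXXIII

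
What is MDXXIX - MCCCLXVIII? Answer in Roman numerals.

MDXXIX = 1529
MCCCLXVIII = 1368
1529 - 1368 = 161

CLXI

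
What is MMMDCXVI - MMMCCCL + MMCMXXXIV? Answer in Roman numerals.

MMMDCXVI = 3616, MMMCCCL = 3350, MMCMXXXIV = 2934
3616 - 3350 = 266
266 + 2934 = 3200

MMMCC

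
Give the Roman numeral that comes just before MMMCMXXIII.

MMMCMXXIII = 3923; previous is 3922

MMMCMXXII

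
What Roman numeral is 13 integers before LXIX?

LXIX = 69
69 - 13 = 56

LVI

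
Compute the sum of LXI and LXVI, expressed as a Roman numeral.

LXI = 61
LXVI = 66
61 + 66 = 127

CXXVII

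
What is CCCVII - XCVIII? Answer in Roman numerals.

CCCVII = 307
XCVIII = 98
307 - 98 = 209

CCIX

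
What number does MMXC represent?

MMXC: M=1000, M=1000, XC=90
1000 + 1000 + 90 = 2090

2090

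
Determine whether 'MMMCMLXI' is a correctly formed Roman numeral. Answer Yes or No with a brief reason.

'MMMCMLXI': Check the rules: uses only the symbols I, V, X, L, C, D, M; no symbol is repeated more than three times in a row; V, L and D each appear at most once; the only place a smaller symbol precedes a larger one is the allowed subtractive pair CM, the symbol right after such a pair (if any) is smaller than the pair's first symbol, and otherwise the values never increase from left to right. Value: M (1000) + M (1000) + M (1000) + CM (900) + L (50) + X (10) + I (1) = 3961. So it is a valid standard Roman numeral.

Yes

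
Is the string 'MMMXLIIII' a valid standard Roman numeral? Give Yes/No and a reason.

'MMMXLIIII': More than 3 consecutive I's

No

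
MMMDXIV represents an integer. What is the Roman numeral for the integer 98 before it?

MMMDXIV = 3514
3514 - 98 = 3416

MMMCDXVI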